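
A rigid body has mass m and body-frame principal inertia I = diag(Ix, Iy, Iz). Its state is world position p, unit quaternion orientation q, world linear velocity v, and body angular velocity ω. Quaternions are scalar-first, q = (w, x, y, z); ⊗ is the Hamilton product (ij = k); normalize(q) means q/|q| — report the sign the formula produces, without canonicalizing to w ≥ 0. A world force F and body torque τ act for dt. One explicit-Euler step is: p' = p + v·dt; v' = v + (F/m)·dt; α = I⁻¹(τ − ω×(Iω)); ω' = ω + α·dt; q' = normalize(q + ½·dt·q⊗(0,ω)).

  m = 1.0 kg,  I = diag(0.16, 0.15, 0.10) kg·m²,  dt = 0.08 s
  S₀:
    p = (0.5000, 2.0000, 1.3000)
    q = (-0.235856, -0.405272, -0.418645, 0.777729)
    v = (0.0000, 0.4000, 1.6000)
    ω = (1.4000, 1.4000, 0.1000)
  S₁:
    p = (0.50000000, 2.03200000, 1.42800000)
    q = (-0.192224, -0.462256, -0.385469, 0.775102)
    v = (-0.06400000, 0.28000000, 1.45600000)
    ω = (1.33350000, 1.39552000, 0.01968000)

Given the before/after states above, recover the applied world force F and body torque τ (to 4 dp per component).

F = (-0.8000, -1.5000, -1.8000)
τ = (-0.1400, 0.0000, -0.1200)

Δv = v₁−v₀ = (-0.06400000, -0.12000000, -0.14400000)
applied force F = (-0.8000, -1.5000, -1.8000)
Δω = ω₁−ω₀ = (-0.06650000, -0.00448000, -0.08032000)
ω₀×(Iω₀) = (-0.0070, 0.0084, -0.0196)
applied torque τ = (-0.1400, 0.0000, -0.1200)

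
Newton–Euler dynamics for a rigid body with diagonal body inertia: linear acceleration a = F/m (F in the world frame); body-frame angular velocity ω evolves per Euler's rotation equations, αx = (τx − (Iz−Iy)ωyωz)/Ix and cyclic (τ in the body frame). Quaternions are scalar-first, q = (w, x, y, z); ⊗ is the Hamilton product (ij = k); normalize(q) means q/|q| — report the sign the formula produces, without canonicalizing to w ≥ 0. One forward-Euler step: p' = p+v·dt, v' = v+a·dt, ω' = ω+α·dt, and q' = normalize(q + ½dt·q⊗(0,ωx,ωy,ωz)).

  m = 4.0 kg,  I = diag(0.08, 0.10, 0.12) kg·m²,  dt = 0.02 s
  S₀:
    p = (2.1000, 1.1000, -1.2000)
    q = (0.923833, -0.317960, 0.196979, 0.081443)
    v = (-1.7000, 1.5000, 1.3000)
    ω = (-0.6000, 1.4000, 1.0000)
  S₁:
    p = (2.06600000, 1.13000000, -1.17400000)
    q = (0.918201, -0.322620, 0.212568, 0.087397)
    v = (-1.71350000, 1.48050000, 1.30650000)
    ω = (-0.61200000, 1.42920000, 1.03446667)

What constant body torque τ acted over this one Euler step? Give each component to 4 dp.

τ = (-0.0200, 0.1700, 0.1900)

rate change Δω = (-0.01200000, 0.02920000, 0.03446667)
precession coupling = (0.0280, 0.0240, -0.0168)
τ = I·(Δω/dt) + ω₀×(Iω₀) = (-0.0200, 0.1700, 0.1900)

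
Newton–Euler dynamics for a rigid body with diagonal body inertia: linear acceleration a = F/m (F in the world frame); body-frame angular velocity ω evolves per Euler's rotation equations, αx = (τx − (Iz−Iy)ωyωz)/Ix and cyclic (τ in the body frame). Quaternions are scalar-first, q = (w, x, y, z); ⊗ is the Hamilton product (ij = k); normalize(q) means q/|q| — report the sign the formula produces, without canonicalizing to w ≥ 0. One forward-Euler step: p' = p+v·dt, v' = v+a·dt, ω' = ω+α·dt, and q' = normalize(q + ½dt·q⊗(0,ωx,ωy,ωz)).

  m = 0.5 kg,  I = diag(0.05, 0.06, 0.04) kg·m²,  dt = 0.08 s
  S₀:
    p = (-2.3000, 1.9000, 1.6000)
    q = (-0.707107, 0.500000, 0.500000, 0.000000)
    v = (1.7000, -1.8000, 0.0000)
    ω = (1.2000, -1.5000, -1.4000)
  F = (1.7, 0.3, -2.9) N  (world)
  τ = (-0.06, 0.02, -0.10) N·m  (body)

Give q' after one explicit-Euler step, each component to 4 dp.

q⊗(0,ω) = (0.1500000, -1.5485284, 1.7606605, -0.3600502)
q' = normalize(q + ½dt·q⊗(0,ω)) = (-0.6980, 0.4361, 0.5679, -0.0143)

q' = (-0.6980, 0.4361, 0.5679, -0.0143)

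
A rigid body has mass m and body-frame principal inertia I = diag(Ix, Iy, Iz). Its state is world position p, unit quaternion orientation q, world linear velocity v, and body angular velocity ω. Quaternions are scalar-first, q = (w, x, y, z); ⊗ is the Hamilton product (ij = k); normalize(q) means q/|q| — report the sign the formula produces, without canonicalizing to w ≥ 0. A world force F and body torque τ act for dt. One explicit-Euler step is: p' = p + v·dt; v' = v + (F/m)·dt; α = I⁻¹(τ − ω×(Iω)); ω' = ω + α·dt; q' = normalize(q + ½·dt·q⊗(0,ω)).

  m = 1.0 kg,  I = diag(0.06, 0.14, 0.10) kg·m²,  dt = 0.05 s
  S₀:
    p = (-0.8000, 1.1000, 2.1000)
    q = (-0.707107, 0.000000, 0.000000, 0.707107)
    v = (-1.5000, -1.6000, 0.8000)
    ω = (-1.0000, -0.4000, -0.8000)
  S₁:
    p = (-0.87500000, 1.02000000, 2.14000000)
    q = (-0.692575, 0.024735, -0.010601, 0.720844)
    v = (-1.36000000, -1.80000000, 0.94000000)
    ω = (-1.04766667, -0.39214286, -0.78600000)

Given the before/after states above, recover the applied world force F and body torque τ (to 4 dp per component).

rate change Δω = (-0.04766667, 0.00785714, 0.01400000)
gyro term ω₀×Iω₀ = (-0.0128, -0.0320, 0.0320)
I·α + gyro = (-0.0700, -0.0100, 0.0600)
Δv = v₁−v₀ = (0.14000000, -0.20000000, 0.14000000)
m·(v₁−v₀)/dt = (2.8000, -4.0000, 2.8000)

F = (2.8000, -4.0000, 2.8000)
τ = (-0.0700, -0.0100, 0.0600)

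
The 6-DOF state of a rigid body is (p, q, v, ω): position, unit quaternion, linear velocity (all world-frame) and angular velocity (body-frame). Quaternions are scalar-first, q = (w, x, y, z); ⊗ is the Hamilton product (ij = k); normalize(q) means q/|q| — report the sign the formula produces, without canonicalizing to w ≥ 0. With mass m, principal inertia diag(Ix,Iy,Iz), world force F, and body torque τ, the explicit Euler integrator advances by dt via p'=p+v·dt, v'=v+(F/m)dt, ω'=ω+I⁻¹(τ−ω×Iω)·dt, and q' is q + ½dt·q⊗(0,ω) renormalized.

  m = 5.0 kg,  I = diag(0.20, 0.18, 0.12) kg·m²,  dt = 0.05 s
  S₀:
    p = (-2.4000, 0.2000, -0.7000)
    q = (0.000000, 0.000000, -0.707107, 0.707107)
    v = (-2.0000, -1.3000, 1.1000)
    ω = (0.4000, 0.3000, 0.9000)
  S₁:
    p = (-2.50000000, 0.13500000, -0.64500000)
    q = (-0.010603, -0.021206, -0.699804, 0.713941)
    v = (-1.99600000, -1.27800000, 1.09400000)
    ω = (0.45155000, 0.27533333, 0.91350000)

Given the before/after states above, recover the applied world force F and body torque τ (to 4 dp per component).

F = (0.4000, 2.2000, -0.6000)
τ = (0.1900, -0.0600, 0.0300)

velocity change Δv = (0.00400000, 0.02200000, -0.00600000)
F = m·Δv/dt = (0.4000, 2.2000, -0.6000)
Δω = ω₁−ω₀ = (0.05155000, -0.02466667, 0.01350000)
ω₀×(Iω₀) = (-0.0162, 0.0288, -0.0024)
τ = I·(Δω/dt) + ω₀×(Iω₀) = (0.1900, -0.0600, 0.0300)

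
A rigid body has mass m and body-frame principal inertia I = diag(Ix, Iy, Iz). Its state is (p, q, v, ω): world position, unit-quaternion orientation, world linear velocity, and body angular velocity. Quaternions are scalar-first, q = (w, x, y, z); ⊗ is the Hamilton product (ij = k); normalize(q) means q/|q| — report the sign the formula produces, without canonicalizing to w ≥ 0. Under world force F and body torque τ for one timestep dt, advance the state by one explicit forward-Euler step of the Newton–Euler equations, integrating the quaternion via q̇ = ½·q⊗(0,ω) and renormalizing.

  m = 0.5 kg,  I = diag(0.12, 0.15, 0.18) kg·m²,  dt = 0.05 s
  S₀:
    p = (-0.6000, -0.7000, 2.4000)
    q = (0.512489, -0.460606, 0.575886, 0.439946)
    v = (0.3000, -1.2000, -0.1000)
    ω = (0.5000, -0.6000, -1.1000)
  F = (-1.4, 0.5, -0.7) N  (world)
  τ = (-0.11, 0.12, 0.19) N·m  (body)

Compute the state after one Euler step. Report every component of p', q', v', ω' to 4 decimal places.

precession coupling ω×(Iω) = (0.0198, 0.0330, -0.0090)
α = I⁻¹(τ − ω×Iω) = (-1.0817, 0.5800, 1.1056)
ω + α·dt = (0.4459, -0.5710, -1.0447)
2q̇ = q⊗(0,ω) = (1.0597752, -0.1132625, -0.5941870, -0.5753173)
updated quaternion q' = (0.5387, -0.4632, 0.5607, 0.4253)
linear accel F/m = (-2.8000, 1.0000, -1.4000)
p + v·dt = (-0.5850, -0.7600, 2.3950)
v + (F/m)dt = (0.1600, -1.1500, -0.1700)

p' = (-0.5850, -0.7600, 2.3950)
q' = (0.5387, -0.4632, 0.5607, 0.4253)
v' = (0.1600, -1.1500, -0.1700)
ω' = (0.4459, -0.5710, -1.0447)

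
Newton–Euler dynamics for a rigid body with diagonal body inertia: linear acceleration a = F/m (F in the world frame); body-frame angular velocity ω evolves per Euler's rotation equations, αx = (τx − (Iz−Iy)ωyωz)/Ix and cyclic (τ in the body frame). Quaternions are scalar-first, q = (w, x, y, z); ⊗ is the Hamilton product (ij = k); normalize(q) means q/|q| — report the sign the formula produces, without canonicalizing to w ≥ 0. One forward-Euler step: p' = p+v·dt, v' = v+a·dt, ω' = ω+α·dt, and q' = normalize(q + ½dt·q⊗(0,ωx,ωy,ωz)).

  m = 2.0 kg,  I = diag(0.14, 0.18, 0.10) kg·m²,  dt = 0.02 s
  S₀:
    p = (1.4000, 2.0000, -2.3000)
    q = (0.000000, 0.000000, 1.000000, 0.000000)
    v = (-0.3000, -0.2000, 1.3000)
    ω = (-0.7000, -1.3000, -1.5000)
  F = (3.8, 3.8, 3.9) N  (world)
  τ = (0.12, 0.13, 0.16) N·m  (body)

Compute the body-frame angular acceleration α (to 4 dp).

α = (1.9714, 0.4889, 1.2360)

gyro term ω×Iω = (-0.1560, 0.0420, 0.0364)
(τ − ω×Iω)/I = (1.9714, 0.4889, 1.2360)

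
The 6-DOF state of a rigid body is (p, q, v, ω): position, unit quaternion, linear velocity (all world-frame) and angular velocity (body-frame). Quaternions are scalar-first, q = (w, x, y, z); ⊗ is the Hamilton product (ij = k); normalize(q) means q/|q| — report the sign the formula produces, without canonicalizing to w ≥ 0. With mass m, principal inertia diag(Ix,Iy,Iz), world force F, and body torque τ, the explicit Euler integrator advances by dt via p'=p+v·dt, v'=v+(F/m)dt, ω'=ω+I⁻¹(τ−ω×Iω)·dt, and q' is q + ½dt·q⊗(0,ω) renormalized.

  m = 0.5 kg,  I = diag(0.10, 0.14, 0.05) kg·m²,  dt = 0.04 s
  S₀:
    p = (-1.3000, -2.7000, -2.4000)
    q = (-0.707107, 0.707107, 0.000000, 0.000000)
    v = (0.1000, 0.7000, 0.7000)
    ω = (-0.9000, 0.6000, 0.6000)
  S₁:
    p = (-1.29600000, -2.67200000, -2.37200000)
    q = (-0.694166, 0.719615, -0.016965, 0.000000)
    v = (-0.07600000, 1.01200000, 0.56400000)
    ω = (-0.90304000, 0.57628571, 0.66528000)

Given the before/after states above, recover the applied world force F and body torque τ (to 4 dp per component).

F = (-2.2000, 3.9000, -1.7000)
τ = (-0.0400, -0.1100, 0.0600)

velocity change Δv = (-0.17600000, 0.31200000, -0.13600000)
applied force F = (-2.2000, 3.9000, -1.7000)
Δω = ω₁−ω₀ = (-0.00304000, -0.02371429, 0.06528000)
ω₀×(Iω₀) = (-0.0324, -0.0270, -0.0216)
applied torque τ = (-0.0400, -0.1100, 0.0600)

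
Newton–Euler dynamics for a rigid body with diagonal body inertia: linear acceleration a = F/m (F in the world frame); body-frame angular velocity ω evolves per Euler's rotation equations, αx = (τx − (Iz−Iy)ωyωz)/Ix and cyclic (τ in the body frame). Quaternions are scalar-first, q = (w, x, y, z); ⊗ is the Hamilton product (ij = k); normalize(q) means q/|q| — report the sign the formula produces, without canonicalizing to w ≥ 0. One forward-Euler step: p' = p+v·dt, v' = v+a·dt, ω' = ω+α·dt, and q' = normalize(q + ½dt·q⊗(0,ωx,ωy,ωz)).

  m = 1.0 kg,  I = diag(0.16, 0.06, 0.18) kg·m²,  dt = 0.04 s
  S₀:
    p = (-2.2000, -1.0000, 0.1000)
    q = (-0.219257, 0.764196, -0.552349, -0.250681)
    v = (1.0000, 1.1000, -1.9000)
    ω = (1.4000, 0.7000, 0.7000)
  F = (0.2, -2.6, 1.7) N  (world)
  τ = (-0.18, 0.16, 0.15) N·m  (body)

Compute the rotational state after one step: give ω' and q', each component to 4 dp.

ω' = (1.3403, 0.8197, 0.7551)
q' = (-0.2293, 0.7534, -0.5728, -0.2275)

gyro term ω×Iω = (0.0588, -0.0196, -0.0980)
angular accel α = (-1.4925, 2.9933, 1.3778)
ω' = ω + α·dt = (1.3403, 0.8197, 0.7551)
Hamilton product q⊗(0,ω) = (-0.5077534, -0.5181274, -1.0393705, 1.1547459)
updated quaternion q' = (-0.2293, 0.7534, -0.5728, -0.2275)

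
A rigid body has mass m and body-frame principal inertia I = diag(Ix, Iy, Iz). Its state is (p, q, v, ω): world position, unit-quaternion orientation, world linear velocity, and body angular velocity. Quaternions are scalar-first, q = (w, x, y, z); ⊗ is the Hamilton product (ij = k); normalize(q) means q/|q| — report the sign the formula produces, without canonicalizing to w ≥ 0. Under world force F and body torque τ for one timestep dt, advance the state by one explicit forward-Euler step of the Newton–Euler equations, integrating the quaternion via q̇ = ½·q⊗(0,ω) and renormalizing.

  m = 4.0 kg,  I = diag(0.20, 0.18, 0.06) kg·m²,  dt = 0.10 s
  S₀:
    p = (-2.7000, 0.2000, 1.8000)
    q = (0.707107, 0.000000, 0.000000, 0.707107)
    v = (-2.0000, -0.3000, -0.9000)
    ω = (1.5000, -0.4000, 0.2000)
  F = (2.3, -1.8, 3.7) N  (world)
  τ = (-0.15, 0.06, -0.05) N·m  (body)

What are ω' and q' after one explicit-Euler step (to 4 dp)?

angular accel α = (-0.7980, 0.1000, -1.0333)
ω + α·dt = (1.4202, -0.3900, 0.0967)
q⊗(0,ω) = (-0.1414214, 1.3435033, 0.7778177, 0.1414214)
q + ½dt·q⊗(0,ω), renormalized = (0.6979, 0.0670, 0.0388, 0.7120)

ω' = (1.4202, -0.3900, 0.0967)
q' = (0.6979, 0.0670, 0.0388, 0.7120)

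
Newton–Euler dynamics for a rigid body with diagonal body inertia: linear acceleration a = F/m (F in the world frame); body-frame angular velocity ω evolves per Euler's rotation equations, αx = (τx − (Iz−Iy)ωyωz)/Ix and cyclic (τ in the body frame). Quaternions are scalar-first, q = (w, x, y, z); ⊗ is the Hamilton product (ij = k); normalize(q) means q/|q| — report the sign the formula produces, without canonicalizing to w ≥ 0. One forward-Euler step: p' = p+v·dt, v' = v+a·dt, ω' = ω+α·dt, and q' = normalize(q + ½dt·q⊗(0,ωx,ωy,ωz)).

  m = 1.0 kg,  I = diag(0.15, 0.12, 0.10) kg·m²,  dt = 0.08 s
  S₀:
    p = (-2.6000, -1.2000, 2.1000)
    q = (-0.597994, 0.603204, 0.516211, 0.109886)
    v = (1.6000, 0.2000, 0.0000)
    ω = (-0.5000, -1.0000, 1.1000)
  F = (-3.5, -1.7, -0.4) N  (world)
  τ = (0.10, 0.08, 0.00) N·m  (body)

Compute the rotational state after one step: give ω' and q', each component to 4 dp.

α = I⁻¹(τ − ω×Iω) = (0.5200, 0.8958, 0.1500)
ω + α·dt = (-0.4584, -0.9283, 1.1120)
Hamilton product q⊗(0,ω) = (0.6969384, 0.9767151, -0.1204734, -1.0028919)
q' = normalize(q + ½dt·q⊗(0,ω)) = (-0.5690, 0.6410, 0.5104, 0.0696)

ω' = (-0.4584, -0.9283, 1.1120)
q' = (-0.5690, 0.6410, 0.5104, 0.0696)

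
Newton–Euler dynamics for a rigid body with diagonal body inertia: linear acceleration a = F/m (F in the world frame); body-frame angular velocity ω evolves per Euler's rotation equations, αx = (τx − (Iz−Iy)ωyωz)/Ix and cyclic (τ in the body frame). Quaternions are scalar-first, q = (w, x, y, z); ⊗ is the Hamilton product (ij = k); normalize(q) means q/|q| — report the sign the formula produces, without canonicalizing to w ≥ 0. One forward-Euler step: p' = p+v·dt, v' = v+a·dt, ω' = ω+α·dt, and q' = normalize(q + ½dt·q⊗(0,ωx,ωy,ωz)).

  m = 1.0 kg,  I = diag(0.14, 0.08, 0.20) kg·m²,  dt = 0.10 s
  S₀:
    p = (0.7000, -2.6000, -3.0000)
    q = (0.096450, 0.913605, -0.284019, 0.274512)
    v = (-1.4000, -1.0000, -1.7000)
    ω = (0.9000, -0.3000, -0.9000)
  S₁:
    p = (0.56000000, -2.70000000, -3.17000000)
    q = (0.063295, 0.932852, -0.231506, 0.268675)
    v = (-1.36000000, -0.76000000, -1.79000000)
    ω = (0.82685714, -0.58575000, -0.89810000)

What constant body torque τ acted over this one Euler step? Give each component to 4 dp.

Δω = ω₁−ω₀ = (-0.07314286, -0.28575000, 0.00190000)
applied torque τ = (-0.0700, -0.1800, 0.0200)

τ = (-0.0700, -0.1800, 0.0200)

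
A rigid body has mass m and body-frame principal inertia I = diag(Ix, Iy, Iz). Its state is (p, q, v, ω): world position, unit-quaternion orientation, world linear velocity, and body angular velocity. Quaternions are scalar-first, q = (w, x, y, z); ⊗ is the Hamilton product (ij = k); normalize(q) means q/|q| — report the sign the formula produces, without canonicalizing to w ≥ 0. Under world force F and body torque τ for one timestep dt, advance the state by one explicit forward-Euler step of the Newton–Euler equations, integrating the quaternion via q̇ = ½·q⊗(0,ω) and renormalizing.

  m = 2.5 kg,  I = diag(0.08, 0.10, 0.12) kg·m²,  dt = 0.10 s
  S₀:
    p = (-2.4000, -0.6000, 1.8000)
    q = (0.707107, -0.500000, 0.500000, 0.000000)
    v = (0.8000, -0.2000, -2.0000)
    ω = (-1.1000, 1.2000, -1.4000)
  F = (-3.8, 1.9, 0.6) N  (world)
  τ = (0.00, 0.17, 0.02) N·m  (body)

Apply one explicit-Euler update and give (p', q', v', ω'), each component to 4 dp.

ω×(Iω) gyroscopic = (-0.0336, -0.0616, -0.0264)
α = I⁻¹(τ − ω×Iω) = (0.4200, 2.3160, 0.3867)
ω' = ω + α·dt = (-1.0580, 1.4316, -1.3613)
q⊗(0,ω) = (-1.1500000, -1.4778177, 0.1485284, -1.0399498)
q' = normalize(q + ½dt·q⊗(0,ω)) = (0.6459, -0.5706, 0.5045, -0.0517)
linear accel F/m = (-1.5200, 0.7600, 0.2400)
p + v·dt = (-2.3200, -0.6200, 1.6000)
new velocity v' = (0.6480, -0.1240, -1.9760)

p' = (-2.3200, -0.6200, 1.6000)
q' = (0.6459, -0.5706, 0.5045, -0.0517)
v' = (0.6480, -0.1240, -1.9760)
ω' = (-1.0580, 1.4316, -1.3613)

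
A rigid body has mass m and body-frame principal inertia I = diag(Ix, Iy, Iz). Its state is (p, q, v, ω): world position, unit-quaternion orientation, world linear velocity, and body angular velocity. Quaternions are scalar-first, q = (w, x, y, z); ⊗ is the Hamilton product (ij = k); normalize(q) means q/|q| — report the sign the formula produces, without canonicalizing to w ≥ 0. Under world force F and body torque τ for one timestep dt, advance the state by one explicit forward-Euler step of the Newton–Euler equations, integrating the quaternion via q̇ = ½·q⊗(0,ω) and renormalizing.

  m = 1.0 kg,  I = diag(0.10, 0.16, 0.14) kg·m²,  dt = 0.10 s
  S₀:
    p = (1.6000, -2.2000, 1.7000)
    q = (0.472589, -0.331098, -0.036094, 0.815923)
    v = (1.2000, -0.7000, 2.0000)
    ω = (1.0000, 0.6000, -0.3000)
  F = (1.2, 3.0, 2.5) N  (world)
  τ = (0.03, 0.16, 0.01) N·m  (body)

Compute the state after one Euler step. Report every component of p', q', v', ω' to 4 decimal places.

p' = (1.7200, -2.2700, 1.9000)
q' = (0.5016, -0.3308, 0.0139, 0.7993)
v' = (1.3200, -0.4000, 2.2500)
ω' = (1.0264, 0.6925, -0.3186)

linear accel F/m = (1.2000, 3.0000, 2.5000)
new position p' = (1.7200, -2.2700, 1.9000)
v' = v + a·dt = (1.3200, -0.4000, 2.2500)
ω×(Iω) gyroscopic = (0.0036, 0.0120, 0.0360)
angular accel α = (0.2640, 0.9250, -0.1857)
ω + α·dt = (1.0264, 0.6925, -0.3186)
2q̇ = q⊗(0,ω) = (0.5975313, -0.0061366, 1.0001470, -0.3043415)
q + ½dt·q⊗(0,ω), renormalized = (0.5016, -0.3308, 0.0139, 0.7993)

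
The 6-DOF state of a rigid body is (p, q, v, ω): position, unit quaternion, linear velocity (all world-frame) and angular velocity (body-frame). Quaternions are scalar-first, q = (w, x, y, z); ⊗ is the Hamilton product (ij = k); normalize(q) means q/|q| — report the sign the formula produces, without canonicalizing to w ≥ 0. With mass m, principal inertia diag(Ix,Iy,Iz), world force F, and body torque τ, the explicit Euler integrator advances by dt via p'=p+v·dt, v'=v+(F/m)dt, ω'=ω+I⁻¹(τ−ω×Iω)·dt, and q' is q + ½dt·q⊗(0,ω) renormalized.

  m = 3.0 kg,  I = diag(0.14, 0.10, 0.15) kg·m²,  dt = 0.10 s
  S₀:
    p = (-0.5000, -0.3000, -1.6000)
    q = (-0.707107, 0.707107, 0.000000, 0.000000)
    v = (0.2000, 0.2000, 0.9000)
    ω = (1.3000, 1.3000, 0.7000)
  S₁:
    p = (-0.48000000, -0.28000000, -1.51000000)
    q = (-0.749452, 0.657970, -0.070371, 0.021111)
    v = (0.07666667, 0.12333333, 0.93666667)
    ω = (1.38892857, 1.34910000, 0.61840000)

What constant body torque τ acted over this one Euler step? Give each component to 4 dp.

τ = (0.1700, 0.0400, -0.1900)

Δω = ω₁−ω₀ = (0.08892857, 0.04910000, -0.08160000)
applied torque τ = (0.1700, 0.0400, -0.1900)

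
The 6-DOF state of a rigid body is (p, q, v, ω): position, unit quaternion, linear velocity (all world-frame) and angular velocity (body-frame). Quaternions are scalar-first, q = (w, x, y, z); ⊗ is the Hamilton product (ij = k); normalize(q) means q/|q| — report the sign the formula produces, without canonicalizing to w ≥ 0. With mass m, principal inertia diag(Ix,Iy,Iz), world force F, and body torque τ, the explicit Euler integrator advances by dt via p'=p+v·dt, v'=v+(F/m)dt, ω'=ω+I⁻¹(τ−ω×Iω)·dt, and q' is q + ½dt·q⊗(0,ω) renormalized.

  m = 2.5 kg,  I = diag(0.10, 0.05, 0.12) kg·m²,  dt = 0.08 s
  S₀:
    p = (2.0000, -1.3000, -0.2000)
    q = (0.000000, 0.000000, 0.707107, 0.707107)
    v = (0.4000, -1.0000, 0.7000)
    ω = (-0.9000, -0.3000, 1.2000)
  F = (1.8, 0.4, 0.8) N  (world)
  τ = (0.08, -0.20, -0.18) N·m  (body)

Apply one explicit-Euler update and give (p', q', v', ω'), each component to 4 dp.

linear accel F/m = (0.7200, 0.1600, 0.3200)
new position p' = (2.0320, -1.3800, -0.1440)
v' = v + a·dt = (0.4576, -0.9872, 0.7256)
precession coupling ω×(Iω) = (-0.0252, 0.0216, -0.0135)
(τ − ω×Iω)/I = (1.0520, -4.4320, -1.3875)
ω' = ω + α·dt = (-0.8158, -0.6546, 1.0890)
Hamilton product q⊗(0,ω) = (-0.6363963, 1.0606605, -0.6363963, 0.6363963)
updated quaternion q' = (-0.0254, 0.0423, 0.6804, 0.7312)

p' = (2.0320, -1.3800, -0.1440)
q' = (-0.0254, 0.0423, 0.6804, 0.7312)
v' = (0.4576, -0.9872, 0.7256)
ω' = (-0.8158, -0.6546, 1.0890)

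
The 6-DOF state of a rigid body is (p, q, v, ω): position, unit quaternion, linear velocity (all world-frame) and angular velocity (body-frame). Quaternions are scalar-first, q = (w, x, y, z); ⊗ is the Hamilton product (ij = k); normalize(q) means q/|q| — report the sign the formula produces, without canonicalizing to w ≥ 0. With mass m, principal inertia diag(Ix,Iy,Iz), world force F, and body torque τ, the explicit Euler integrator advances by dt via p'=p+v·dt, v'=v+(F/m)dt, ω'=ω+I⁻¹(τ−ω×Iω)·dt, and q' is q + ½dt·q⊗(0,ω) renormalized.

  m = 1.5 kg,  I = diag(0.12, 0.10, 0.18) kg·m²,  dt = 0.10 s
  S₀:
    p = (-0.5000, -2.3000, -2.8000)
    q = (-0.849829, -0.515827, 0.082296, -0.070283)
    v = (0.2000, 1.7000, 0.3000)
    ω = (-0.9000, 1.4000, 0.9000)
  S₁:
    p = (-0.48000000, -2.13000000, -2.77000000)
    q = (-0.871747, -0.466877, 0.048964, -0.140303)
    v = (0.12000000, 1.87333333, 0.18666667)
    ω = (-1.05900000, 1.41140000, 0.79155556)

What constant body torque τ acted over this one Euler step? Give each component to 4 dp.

τ = (-0.0900, 0.0600, -0.1700)

rate change Δω = (-0.15900000, 0.01140000, -0.10844444)
ω₀×(Iω₀) = (0.1008, 0.0486, 0.0252)
I·α + gyro = (-0.0900, 0.0600, -0.1700)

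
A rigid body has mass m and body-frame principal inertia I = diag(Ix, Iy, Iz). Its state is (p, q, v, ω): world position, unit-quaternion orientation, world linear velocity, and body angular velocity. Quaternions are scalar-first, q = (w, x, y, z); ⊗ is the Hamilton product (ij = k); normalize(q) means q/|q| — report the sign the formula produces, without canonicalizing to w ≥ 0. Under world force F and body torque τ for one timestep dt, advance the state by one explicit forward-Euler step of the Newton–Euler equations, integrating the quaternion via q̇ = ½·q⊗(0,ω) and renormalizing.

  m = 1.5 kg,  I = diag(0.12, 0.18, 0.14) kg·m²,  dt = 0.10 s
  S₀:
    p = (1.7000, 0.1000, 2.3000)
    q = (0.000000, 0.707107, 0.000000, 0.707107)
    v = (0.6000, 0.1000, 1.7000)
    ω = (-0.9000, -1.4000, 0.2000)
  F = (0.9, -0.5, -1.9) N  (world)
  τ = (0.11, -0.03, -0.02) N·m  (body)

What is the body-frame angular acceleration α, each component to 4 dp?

ω×(Iω) gyroscopic = (0.0112, 0.0036, 0.0756)
α = I⁻¹(τ − ω×Iω) = (0.8233, -0.1867, -0.6829)

α = (0.8233, -0.1867, -0.6829)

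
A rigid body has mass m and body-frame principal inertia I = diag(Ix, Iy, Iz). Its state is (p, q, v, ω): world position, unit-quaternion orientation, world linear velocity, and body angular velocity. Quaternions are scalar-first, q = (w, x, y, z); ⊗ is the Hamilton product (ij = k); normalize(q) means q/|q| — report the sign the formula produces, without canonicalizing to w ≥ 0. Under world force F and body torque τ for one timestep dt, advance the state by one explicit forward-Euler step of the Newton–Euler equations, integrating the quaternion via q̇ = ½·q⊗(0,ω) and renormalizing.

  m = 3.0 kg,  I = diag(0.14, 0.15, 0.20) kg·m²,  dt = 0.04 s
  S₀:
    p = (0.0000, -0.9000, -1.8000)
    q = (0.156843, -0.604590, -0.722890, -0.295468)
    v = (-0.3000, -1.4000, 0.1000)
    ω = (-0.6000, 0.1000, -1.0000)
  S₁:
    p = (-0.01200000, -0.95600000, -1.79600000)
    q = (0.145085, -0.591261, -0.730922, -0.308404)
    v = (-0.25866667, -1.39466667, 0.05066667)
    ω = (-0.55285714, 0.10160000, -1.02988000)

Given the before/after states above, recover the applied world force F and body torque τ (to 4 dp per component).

F = (3.1000, 0.4000, -3.7000)
τ = (0.1600, -0.0300, -0.1500)

ω₁ − ω₀ = (0.04714286, 0.00160000, -0.02988000)
precession coupling = (-0.0050, -0.0360, -0.0006)
I·α + gyro = (0.1600, -0.0300, -0.1500)
v₁ − v₀ = (0.04133333, 0.00533333, -0.04933333)
F = m·Δv/dt = (3.1000, 0.4000, -3.7000)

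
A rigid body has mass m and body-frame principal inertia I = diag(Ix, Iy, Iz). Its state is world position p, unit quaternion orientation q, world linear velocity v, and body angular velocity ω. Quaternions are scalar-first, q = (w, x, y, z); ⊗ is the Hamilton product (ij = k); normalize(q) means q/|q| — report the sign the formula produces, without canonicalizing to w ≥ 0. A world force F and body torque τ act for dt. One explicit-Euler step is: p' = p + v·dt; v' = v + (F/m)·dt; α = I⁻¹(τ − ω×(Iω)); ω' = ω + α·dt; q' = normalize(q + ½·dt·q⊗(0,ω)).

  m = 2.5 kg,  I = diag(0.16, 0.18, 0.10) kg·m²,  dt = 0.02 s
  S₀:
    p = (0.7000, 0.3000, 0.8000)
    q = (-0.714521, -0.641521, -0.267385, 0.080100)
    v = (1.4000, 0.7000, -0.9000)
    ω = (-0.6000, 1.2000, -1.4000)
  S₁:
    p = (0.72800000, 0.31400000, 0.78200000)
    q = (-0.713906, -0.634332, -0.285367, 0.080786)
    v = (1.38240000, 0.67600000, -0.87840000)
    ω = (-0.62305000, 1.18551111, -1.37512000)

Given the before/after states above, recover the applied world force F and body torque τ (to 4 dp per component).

F = (-2.2000, -3.0000, 2.7000)
τ = (-0.0500, -0.0800, 0.1100)

Δω = ω₁−ω₀ = (-0.02305000, -0.01448889, 0.02488000)
ω₀×(Iω₀) = (0.1344, 0.0504, -0.0144)
τ = I·(Δω/dt) + ω₀×(Iω₀) = (-0.0500, -0.0800, 0.1100)
velocity change Δv = (-0.01760000, -0.02400000, 0.02160000)
m·(v₁−v₀)/dt = (-2.2000, -3.0000, 2.7000)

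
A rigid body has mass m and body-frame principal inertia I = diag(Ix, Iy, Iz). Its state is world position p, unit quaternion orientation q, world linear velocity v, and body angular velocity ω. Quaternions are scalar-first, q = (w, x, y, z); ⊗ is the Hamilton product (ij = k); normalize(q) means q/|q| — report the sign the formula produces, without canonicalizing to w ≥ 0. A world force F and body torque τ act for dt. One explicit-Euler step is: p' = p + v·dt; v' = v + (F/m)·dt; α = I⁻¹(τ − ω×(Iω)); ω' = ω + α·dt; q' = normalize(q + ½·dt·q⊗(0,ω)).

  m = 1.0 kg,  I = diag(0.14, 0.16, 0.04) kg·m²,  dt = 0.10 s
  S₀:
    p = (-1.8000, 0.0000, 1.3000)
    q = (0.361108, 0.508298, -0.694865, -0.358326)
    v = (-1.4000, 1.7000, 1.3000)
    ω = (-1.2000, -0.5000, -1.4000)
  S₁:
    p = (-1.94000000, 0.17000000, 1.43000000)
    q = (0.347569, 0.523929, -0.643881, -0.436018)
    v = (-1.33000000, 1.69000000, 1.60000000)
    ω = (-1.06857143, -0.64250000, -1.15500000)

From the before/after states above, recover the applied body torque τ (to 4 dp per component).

τ = (0.1000, -0.0600, 0.1100)

ω₁ − ω₀ = (0.13142857, -0.14250000, 0.24500000)
ω₀×(Iω₀) = (-0.0840, 0.1680, 0.0120)
applied torque τ = (0.1000, -0.0600, 0.1100)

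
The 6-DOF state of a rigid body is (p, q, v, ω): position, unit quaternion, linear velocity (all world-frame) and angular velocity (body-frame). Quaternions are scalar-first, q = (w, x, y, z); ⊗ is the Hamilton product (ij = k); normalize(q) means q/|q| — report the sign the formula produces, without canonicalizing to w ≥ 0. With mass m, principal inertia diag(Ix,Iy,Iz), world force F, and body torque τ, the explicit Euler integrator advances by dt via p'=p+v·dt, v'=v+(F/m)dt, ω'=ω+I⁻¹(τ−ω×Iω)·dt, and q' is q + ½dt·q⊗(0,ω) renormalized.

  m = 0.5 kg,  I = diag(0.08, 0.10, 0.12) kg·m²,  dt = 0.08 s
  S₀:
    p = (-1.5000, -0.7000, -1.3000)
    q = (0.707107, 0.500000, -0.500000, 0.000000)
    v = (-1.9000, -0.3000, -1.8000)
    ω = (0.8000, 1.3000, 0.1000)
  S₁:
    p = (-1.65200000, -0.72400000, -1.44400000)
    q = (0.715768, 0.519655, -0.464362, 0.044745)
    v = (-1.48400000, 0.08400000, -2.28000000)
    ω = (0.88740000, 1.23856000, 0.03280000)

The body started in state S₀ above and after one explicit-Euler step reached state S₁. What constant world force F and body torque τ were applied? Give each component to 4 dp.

v₁ − v₀ = (0.41600000, 0.38400000, -0.48000000)
m·(v₁−v₀)/dt = (2.6000, 2.4000, -3.0000)
ω₁ − ω₀ = (0.08740000, -0.06144000, -0.06720000)
applied torque τ = (0.0900, -0.0800, -0.0800)

F = (2.6000, 2.4000, -3.0000)
τ = (0.0900, -0.0800, -0.0800)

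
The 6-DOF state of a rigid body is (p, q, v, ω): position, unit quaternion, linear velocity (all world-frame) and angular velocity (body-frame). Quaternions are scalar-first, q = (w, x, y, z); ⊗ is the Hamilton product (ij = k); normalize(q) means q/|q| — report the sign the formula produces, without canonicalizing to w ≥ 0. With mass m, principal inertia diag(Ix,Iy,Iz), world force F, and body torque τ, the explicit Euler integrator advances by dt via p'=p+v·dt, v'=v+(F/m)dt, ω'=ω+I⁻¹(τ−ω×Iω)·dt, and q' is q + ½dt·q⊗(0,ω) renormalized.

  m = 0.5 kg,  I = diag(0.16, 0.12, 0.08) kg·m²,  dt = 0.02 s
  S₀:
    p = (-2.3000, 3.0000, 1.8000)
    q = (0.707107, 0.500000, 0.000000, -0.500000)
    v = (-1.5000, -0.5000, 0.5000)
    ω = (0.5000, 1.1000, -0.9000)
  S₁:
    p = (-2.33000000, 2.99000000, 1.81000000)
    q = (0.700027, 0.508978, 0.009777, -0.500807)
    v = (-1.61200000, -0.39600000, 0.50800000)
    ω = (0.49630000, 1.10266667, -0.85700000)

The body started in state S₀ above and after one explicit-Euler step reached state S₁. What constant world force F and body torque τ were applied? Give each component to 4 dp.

v₁ − v₀ = (-0.11200000, 0.10400000, 0.00800000)
applied force F = (-2.8000, 2.6000, 0.2000)
Δω = ω₁−ω₀ = (-0.00370000, 0.00266667, 0.04300000)
gyro term ω₀×Iω₀ = (0.0396, -0.0360, -0.0220)
applied torque τ = (0.0100, -0.0200, 0.1500)

F = (-2.8000, 2.6000, 0.2000)
τ = (0.0100, -0.0200, 0.1500)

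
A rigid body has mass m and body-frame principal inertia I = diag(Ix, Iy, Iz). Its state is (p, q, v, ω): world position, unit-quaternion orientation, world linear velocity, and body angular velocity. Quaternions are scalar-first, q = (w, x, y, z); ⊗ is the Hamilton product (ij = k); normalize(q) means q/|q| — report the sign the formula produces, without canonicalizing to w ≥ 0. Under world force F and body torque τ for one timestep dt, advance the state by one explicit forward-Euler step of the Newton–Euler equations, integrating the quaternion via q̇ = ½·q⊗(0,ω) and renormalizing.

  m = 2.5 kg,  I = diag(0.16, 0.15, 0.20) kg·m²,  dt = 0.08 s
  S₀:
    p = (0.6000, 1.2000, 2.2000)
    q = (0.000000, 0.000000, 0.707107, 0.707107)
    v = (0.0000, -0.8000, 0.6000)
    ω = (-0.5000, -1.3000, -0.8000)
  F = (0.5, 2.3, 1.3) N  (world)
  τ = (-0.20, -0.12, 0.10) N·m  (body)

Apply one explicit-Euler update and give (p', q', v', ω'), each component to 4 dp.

α = I⁻¹(τ − ω×Iω) = (-1.5750, -0.6933, 0.5325)
new body rate ω' = (-0.6260, -1.3555, -0.7574)
q⊗(0,ω) = (1.4849247, 0.3535535, -0.3535535, 0.3535535)
updated quaternion q' = (0.0593, 0.0141, 0.6915, 0.7198)
a = F/m = (0.2000, 0.9200, 0.5200)
p + v·dt = (0.6000, 1.1360, 2.2480)
v' = v + a·dt = (0.0160, -0.7264, 0.6416)

p' = (0.6000, 1.1360, 2.2480)
q' = (0.0593, 0.0141, 0.6915, 0.7198)
v' = (0.0160, -0.7264, 0.6416)
ω' = (-0.6260, -1.3555, -0.7574)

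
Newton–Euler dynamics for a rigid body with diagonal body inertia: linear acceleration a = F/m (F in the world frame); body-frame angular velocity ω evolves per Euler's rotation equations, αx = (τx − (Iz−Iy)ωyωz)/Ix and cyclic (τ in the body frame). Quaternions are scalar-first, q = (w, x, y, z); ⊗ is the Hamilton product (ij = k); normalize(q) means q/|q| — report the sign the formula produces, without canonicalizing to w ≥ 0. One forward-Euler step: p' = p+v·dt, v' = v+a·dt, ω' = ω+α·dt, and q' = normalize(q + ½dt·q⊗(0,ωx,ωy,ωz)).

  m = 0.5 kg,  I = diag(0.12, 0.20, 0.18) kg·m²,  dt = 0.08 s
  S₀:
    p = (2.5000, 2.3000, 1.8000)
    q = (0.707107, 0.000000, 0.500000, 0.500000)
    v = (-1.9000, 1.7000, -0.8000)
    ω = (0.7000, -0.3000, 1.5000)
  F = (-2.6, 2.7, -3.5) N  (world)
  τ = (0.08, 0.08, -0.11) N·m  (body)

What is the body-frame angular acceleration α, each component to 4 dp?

α = (0.5917, 0.7150, -0.5178)

precession coupling ω×(Iω) = (0.0090, -0.0630, -0.0168)
α = I⁻¹(τ − ω×Iω) = (0.5917, 0.7150, -0.5178)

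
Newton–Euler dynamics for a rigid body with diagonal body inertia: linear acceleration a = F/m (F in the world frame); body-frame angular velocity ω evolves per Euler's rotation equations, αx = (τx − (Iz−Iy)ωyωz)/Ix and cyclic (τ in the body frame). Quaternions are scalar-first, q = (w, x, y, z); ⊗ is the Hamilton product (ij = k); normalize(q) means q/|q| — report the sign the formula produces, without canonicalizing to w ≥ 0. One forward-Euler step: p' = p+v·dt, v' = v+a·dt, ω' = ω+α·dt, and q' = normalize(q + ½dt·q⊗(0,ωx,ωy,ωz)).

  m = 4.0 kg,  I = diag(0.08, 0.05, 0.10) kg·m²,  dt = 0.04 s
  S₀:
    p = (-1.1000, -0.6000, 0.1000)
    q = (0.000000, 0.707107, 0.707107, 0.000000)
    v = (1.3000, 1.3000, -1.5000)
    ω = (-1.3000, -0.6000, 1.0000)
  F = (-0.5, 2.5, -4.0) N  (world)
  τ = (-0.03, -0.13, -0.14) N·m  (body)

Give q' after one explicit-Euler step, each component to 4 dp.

q' = (0.0269, 0.7208, 0.6925, 0.0099)

2q̇ = q⊗(0,ω) = (1.3435033, 0.7071070, -0.7071070, 0.4949749)
q + ½dt·q⊗(0,ω), renormalized = (0.0269, 0.7208, 0.6925, 0.0099)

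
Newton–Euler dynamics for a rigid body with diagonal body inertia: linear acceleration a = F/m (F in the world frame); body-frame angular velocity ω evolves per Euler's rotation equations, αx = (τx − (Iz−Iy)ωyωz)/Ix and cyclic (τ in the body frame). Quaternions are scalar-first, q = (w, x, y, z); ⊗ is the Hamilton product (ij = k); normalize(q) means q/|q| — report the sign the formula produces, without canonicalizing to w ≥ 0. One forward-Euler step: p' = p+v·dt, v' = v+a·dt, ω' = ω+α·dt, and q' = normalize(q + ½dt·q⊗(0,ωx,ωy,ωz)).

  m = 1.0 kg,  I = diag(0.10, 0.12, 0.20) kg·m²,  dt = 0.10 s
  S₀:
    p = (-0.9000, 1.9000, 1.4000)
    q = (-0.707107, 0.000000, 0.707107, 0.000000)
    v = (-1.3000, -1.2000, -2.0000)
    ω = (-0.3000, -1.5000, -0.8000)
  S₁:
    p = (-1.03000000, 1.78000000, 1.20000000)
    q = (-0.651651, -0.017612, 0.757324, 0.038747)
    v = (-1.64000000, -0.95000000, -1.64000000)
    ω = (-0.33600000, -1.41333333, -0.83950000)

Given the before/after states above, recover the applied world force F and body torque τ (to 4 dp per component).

rate change Δω = (-0.03600000, 0.08666667, -0.03950000)
precession coupling = (0.0960, -0.0240, 0.0090)
applied torque τ = (0.0600, 0.0800, -0.0700)
Δv = v₁−v₀ = (-0.34000000, 0.25000000, 0.36000000)
F = m·Δv/dt = (-3.4000, 2.5000, 3.6000)

F = (-3.4000, 2.5000, 3.6000)
τ = (0.0600, 0.0800, -0.0700)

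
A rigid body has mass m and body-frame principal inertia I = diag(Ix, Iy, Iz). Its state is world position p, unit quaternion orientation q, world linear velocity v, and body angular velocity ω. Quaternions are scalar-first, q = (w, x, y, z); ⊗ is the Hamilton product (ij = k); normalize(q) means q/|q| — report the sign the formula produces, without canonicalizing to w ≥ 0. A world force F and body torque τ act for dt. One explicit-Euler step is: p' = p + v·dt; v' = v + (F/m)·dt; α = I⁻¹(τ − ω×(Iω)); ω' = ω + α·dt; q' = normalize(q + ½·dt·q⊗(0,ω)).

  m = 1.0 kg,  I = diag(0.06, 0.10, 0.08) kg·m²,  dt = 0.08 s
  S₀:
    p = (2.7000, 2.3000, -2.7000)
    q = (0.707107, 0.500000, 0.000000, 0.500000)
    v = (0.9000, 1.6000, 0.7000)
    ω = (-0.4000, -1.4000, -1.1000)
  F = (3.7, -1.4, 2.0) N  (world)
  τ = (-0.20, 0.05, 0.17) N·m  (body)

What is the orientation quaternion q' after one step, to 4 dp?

q⊗(0,ω) = (0.7500000, 0.4171572, -0.6399498, -1.4778177)
q' = normalize(q + ½dt·q⊗(0,ω)) = (0.7352, 0.5153, -0.0255, 0.4397)

q' = (0.7352, 0.5153, -0.0255, 0.4397)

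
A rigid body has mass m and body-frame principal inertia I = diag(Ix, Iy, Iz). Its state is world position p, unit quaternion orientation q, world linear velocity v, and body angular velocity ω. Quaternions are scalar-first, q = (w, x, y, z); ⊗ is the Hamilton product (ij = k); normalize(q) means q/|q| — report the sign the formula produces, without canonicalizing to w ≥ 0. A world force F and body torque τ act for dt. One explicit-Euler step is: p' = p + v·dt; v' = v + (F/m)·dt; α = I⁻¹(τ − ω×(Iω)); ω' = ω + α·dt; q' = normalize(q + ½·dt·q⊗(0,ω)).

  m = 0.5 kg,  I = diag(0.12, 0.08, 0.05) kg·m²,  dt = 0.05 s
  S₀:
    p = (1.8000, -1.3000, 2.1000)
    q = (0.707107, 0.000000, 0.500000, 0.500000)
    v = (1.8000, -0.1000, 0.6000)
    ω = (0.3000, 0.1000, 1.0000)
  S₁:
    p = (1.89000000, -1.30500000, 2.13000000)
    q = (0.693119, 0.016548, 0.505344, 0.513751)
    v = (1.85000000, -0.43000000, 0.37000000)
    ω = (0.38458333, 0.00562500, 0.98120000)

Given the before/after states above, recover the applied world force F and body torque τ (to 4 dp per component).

velocity change Δv = (0.05000000, -0.33000000, -0.23000000)
m·(v₁−v₀)/dt = (0.5000, -3.3000, -2.3000)
rate change Δω = (0.08458333, -0.09437500, -0.01880000)
τ = I·(Δω/dt) + ω₀×(Iω₀) = (0.2000, -0.1300, -0.0200)

F = (0.5000, -3.3000, -2.3000)
τ = (0.2000, -0.1300, -0.0200)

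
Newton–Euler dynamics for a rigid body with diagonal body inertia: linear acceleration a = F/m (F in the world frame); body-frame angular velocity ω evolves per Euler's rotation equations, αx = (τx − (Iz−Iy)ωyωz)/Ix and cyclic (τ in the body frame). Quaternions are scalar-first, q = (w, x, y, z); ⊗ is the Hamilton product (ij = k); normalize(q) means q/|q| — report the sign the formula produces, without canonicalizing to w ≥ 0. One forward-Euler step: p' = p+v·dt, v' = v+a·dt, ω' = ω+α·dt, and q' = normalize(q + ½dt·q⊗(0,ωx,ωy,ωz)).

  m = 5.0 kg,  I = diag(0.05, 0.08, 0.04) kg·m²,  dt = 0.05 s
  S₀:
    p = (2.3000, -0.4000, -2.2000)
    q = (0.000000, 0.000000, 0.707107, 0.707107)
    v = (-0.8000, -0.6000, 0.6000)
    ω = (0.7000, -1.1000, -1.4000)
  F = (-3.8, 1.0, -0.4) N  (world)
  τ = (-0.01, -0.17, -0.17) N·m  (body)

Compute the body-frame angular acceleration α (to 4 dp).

gyro term ω×Iω = (-0.0616, -0.0098, -0.0231)
angular accel α = (1.0320, -2.0025, -3.6725)

α = (1.0320, -2.0025, -3.6725)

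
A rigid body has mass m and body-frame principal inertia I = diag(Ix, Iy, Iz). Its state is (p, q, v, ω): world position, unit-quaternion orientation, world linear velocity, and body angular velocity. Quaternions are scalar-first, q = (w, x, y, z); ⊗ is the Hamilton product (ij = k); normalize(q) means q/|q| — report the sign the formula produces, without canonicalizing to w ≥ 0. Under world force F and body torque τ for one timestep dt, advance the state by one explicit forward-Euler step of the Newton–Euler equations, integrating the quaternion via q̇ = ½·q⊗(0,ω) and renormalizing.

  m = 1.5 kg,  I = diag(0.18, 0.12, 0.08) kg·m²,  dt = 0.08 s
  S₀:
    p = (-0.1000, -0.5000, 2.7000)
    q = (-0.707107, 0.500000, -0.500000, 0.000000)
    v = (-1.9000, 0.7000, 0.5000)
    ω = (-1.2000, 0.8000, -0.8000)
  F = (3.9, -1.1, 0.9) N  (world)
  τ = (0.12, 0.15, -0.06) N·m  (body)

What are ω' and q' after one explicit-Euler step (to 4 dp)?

ω' = (-1.1580, 0.8360, -0.9176)
q' = (-0.6657, 0.5487, -0.5055, 0.0146)

ω×(Iω) gyroscopic = (0.0256, 0.0960, 0.0576)
α = I⁻¹(τ − ω×Iω) = (0.5244, 0.4500, -1.4700)
ω + α·dt = (-1.1580, 0.8360, -0.9176)
2q̇ = q⊗(0,ω) = (1.0000000, 1.2485284, -0.1656856, 0.3656856)
updated quaternion q' = (-0.6657, 0.5487, -0.5055, 0.0146)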